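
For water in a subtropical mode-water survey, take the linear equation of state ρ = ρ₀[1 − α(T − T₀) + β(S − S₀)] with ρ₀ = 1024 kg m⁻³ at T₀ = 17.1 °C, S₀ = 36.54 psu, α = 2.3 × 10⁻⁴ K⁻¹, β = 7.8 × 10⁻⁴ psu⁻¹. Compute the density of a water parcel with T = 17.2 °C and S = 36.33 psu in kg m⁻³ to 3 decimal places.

1023.809 kg m⁻³

T − T₀ = +0.1 K, S − S₀ = -0.21 psu.
Bracket = 1 − α·(+0.1) + β·(-0.21) = 1 + (-1.868 × 10⁻⁴) = 0.9998132.
ρ = 1024 × 0.9998132 = 1023.809 kg m⁻³.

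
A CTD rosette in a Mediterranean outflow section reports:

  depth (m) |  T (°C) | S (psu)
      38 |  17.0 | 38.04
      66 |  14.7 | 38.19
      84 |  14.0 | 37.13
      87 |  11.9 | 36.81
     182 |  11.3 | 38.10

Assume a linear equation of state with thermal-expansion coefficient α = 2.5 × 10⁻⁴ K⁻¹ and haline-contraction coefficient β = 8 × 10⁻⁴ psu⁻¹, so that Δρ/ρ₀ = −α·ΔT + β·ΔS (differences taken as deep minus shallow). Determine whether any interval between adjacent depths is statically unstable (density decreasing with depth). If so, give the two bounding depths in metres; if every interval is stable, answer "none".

66–84 m

Evaluate Δρ/ρ₀ = −αΔT + βΔS across each adjacent pair:
  38–66 m: −αΔT+βΔS = −(2.5 × 10⁻⁴)(-2.3)+(8 × 10⁻⁴)(+0.15) = 6.9 × 10⁻⁴ → stable
  66–84 m: −αΔT+βΔS = −(2.5 × 10⁻⁴)(-0.7)+(8 × 10⁻⁴)(-1.06) = -6.7 × 10⁻⁴ → UNSTABLE
  84–87 m: −αΔT+βΔS = −(2.5 × 10⁻⁴)(-2.1)+(8 × 10⁻⁴)(-0.32) = 2.7 × 10⁻⁴ → stable
  87–182 m: −αΔT+βΔS = −(2.5 × 10⁻⁴)(-0.6)+(8 × 10⁻⁴)(+1.29) = 1.2 × 10⁻³ → stable
The 66–84 m interval has Δρ < 0: lighter water underlies denser water.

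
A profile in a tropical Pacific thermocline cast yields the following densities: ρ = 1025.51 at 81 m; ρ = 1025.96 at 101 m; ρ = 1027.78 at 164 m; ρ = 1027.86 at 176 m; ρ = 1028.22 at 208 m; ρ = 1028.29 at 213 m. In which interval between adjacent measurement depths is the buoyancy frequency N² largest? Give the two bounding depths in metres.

101–164 m

Compute the density gradient over each adjacent pair:
  81–101 m: Δρ/Δz = 0.45/20 = 0.022 kg m⁻⁴
  101–164 m: Δρ/Δz = 1.82/63 = 0.029 kg m⁻⁴
  164–176 m: Δρ/Δz = 0.08/12 = 6.7 × 10⁻³ kg m⁻⁴
  176–208 m: Δρ/Δz = 0.36/32 = 0.011 kg m⁻⁴
  208–213 m: Δρ/Δz = 0.07/5 = 0.014 kg m⁻⁴
The largest gradient is in the 101–164 m interval — the pycnocline.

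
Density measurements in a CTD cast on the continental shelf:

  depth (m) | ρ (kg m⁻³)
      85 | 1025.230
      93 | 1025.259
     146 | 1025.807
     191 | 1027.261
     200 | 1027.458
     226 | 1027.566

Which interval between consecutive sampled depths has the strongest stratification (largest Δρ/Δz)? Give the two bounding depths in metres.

Compute the density gradient over each adjacent pair:
  85–93 m: Δρ/Δz = 0.029/8 = 3.6 × 10⁻³ kg m⁻⁴
  93–146 m: Δρ/Δz = 0.548/53 = 0.010 kg m⁻⁴
  146–191 m: Δρ/Δz = 1.454/45 = 0.032 kg m⁻⁴
  191–200 m: Δρ/Δz = 0.197/9 = 0.022 kg m⁻⁴
  200–226 m: Δρ/Δz = 0.108/26 = 4.2 × 10⁻³ kg m⁻⁴
The largest gradient is in the 146–191 m interval — the pycnocline.

146–191 m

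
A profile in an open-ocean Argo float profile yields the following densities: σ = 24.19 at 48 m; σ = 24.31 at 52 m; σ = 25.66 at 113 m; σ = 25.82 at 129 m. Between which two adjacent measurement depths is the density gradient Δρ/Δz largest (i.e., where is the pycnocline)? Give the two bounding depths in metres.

48–52 m

Compute the density gradient over each adjacent pair:
  48–52 m: Δρ/Δz = 0.12/4 = 0.030 kg m⁻⁴
  52–113 m: Δρ/Δz = 1.35/61 = 0.022 kg m⁻⁴
  113–129 m: Δρ/Δz = 0.16/16 = 0.010 kg m⁻⁴
The largest gradient is in the 48–52 m interval — the pycnocline.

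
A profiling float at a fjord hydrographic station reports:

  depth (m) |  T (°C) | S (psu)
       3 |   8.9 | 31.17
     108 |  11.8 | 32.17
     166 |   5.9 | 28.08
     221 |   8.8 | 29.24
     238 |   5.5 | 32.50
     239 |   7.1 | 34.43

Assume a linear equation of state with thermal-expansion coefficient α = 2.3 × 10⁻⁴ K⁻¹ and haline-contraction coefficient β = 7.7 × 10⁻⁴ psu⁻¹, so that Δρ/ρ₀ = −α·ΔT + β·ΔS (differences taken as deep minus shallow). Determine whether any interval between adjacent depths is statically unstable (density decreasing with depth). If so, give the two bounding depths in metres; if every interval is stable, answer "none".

108–166 m

Evaluate Δρ/ρ₀ = −αΔT + βΔS across each adjacent pair:
  3–108 m: −αΔT+βΔS = −(2.3 × 10⁻⁴)(+2.9)+(7.7 × 10⁻⁴)(+1.00) = 1.0 × 10⁻⁴ → stable
  108–166 m: −αΔT+βΔS = −(2.3 × 10⁻⁴)(-5.9)+(7.7 × 10⁻⁴)(-4.09) = -1.8 × 10⁻³ → UNSTABLE
  166–221 m: −αΔT+βΔS = −(2.3 × 10⁻⁴)(+2.9)+(7.7 × 10⁻⁴)(+1.16) = 2.3 × 10⁻⁴ → stable
  221–238 m: −αΔT+βΔS = −(2.3 × 10⁻⁴)(-3.3)+(7.7 × 10⁻⁴)(+3.26) = 3.3 × 10⁻³ → stable
  238–239 m: −αΔT+βΔS = −(2.3 × 10⁻⁴)(+1.6)+(7.7 × 10⁻⁴)(+1.93) = 1.1 × 10⁻³ → stable
The 108–166 m interval has Δρ < 0: lighter water underlies denser water.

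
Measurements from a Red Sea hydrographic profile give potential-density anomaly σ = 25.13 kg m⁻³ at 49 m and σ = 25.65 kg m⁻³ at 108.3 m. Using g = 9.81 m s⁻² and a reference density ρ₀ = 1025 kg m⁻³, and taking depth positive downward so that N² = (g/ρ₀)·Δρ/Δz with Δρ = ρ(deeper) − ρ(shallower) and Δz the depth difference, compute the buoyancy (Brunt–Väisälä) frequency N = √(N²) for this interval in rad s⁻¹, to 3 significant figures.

Δρ = 1025.65 − 1025.13 = 0.52 kg m⁻³ over Δz = 108.3 − 49 = 59.3 m.
N² = (9.81/1025) × (0.52/59.3) = 8.3925 × 10⁻⁵ s⁻².
N = √(8.3925 × 10⁻⁵) = 9.1611 × 10⁻³ rad s⁻¹ ≈ 9.16 × 10⁻³ rad s⁻¹.

9.16 × 10⁻³ rad s⁻¹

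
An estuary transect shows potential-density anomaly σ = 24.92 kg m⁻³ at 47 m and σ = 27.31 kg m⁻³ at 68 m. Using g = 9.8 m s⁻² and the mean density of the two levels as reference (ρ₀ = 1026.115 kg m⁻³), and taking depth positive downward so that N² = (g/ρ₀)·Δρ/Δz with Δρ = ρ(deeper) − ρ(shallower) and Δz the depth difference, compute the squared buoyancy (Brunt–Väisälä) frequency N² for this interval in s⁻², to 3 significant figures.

1.09 × 10⁻³ s⁻²

Δρ = 1027.31 − 1024.92 = 2.39 kg m⁻³ over Δz = 68 − 47 = 21 m.
N² = (9.8/1026.115) × (2.39/21) = 1.0869 × 10⁻³ s⁻² ≈ 1.09 × 10⁻³ s⁻².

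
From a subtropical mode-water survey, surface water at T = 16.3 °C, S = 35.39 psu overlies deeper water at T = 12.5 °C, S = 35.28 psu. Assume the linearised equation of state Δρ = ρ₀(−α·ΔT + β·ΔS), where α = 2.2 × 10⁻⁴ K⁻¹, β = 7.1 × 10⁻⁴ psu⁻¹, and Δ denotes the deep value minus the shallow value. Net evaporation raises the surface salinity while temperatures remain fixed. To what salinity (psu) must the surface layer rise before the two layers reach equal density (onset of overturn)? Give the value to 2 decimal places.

36.46 psu

Neutral buoyancy requires −α(T_deep − T_surf) + β(S_deep − S_surf′) = 0.
S_surf′ = S_deep − (α/β)·ΔT = 35.28 − (2.2 × 10⁻⁴/7.1 × 10⁻⁴)·(-3.8) = 36.4575 psu.
Increase required: 36.4575 − 35.39 = 1.0675 psu.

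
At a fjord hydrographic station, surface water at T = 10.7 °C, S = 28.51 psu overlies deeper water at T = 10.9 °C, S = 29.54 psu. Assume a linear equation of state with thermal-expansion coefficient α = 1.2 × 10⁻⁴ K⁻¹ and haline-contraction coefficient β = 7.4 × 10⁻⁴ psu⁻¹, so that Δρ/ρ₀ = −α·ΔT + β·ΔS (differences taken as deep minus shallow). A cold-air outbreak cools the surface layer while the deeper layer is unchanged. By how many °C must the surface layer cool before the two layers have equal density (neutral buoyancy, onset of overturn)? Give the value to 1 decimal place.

Neutral buoyancy requires Δρ = 0, i.e. −α(T_deep − T_surf′) + β(S_deep − S_surf) = 0.
T_surf′ = T_deep − (β/α)·ΔS = 10.9 − (7.4 × 10⁻⁴/1.2 × 10⁻⁴)·(+1.03) = 4.548 °C.
Cooling required: 10.7 − (4.548) = 6.152 °C.

6.2 °C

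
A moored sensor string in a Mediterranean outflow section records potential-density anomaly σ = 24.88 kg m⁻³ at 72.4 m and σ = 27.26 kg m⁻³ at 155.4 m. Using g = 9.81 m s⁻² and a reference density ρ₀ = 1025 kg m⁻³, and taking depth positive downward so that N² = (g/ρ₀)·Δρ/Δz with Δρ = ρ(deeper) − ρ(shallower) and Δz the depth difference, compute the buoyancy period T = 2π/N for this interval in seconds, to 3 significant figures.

Δρ = 1027.26 − 1024.88 = 2.38 kg m⁻³ over Δz = 155.4 − 72.4 = 83 m.
N² = (9.81/1025) × (2.38/83) = 2.7444 × 10⁻⁴ s⁻².
N = √(2.7444 × 10⁻⁴) = 0.016566 rad s⁻¹, so T = 2π/N = 379.28 s ≈ 379 s.

379 s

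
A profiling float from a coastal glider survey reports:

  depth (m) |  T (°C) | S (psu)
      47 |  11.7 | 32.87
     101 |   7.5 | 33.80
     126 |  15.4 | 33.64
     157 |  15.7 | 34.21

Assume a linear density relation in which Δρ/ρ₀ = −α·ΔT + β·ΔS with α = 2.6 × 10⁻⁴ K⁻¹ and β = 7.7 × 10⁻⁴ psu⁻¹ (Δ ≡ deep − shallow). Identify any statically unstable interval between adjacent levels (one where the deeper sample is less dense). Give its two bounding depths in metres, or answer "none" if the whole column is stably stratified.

101–126 m

Evaluate Δρ/ρ₀ = −αΔT + βΔS across each adjacent pair:
  47–101 m: −αΔT+βΔS = −(2.6 × 10⁻⁴)(-4.2)+(7.7 × 10⁻⁴)(+0.93) = 1.8 × 10⁻³ → stable
  101–126 m: −αΔT+βΔS = −(2.6 × 10⁻⁴)(+7.9)+(7.7 × 10⁻⁴)(-0.16) = -2.2 × 10⁻³ → UNSTABLE
  126–157 m: −αΔT+βΔS = −(2.6 × 10⁻⁴)(+0.3)+(7.7 × 10⁻⁴)(+0.57) = 3.6 × 10⁻⁴ → stable
The 101–126 m interval has Δρ < 0: lighter water underlies denser water.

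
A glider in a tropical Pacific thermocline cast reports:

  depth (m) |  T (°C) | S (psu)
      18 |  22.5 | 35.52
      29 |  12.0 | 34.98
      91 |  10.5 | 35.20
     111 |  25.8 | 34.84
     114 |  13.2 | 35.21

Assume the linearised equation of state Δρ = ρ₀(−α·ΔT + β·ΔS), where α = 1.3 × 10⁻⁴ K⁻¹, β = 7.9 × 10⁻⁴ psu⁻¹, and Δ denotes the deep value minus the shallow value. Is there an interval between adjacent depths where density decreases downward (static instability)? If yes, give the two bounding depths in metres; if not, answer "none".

Evaluate Δρ/ρ₀ = −αΔT + βΔS across each adjacent pair:
  18–29 m: −αΔT+βΔS = −(1.3 × 10⁻⁴)(-10.5)+(7.9 × 10⁻⁴)(-0.54) = 9.4 × 10⁻⁴ → stable
  29–91 m: −αΔT+βΔS = −(1.3 × 10⁻⁴)(-1.5)+(7.9 × 10⁻⁴)(+0.22) = 3.7 × 10⁻⁴ → stable
  91–111 m: −αΔT+βΔS = −(1.3 × 10⁻⁴)(+15.3)+(7.9 × 10⁻⁴)(-0.36) = -2.3 × 10⁻³ → UNSTABLE
  111–114 m: −αΔT+βΔS = −(1.3 × 10⁻⁴)(-12.6)+(7.9 × 10⁻⁴)(+0.37) = 1.9 × 10⁻³ → stable
The 91–111 m interval has Δρ < 0: lighter water underlies denser water.

91–111 m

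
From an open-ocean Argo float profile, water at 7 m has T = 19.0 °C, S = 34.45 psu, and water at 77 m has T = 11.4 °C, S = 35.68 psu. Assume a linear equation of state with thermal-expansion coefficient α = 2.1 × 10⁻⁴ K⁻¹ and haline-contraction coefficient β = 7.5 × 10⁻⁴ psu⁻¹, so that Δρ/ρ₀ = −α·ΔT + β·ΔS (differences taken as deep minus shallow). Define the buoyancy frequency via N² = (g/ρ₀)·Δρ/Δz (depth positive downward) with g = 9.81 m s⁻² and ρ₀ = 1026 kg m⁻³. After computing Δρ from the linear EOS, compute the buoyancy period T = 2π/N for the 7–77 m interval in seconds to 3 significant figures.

334 s

ΔT = -7.6 K, ΔS = +1.23 psu (deep − shallow).
Δρ/ρ₀ = −αΔT + βΔS = 1.596 × 10⁻³ + 9.225 × 10⁻⁴ = 2.5185 × 10⁻³, so Δρ ≈ 2.584 kg m⁻³.
N² = (g/ρ₀)·Δρ/Δz = g·(Δρ/ρ₀)/Δz = 9.81 × 2.5185 × 10⁻³ / 70 = 3.5295 × 10⁻⁴ s⁻².
N = √(3.5295 × 10⁻⁴) = 0.018787 rad s⁻¹ → T = 2π/N = 334.44 s ≈ 334 s.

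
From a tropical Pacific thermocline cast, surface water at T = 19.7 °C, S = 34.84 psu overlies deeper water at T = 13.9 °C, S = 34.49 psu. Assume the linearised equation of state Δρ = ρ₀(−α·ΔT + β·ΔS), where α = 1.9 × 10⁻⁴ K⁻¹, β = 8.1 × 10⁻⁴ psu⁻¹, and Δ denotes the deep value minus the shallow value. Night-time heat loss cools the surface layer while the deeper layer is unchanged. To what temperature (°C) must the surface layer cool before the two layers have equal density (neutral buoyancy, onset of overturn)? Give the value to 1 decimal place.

Neutral buoyancy requires Δρ = 0, i.e. −α(T_deep − T_surf′) + β(S_deep − S_surf) = 0.
T_surf′ = T_deep − (β/α)·ΔS = 13.9 − (8.1 × 10⁻⁴/1.9 × 10⁻⁴)·(-0.35) = 15.392 °C.
Cooling required: 19.7 − (15.392) = 4.308 °C.

15.4 °C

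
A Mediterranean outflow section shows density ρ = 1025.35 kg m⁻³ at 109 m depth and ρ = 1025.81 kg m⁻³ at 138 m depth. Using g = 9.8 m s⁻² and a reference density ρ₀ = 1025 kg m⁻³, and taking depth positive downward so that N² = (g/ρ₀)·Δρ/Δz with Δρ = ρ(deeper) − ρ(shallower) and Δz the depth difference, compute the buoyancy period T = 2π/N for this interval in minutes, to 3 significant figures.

8.50 min

Δρ = 1025.81 − 1025.35 = 0.46 kg m⁻³ over Δz = 138 − 109 = 29 m.
N² = (9.8/1025) × (0.46/29) = 1.5166 × 10⁻⁴ s⁻².
N = √(1.5166 × 10⁻⁴) = 0.012315 rad s⁻¹, so T = 2π/N = 510.21 s = 8.5035 min ≈ 8.50 min.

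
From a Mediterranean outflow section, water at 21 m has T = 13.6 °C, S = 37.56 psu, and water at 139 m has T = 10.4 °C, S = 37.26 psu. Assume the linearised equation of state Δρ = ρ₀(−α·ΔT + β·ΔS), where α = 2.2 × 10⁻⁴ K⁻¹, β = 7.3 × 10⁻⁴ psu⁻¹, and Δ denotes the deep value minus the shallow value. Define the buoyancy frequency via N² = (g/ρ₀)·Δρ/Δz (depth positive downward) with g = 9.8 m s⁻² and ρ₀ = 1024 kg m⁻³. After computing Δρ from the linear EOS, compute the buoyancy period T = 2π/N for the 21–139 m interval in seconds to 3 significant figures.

ΔT = -3.2 K, ΔS = -0.30 psu (deep − shallow).
Δρ/ρ₀ = −αΔT + βΔS = 7.04 × 10⁻⁴ − 2.19 × 10⁻⁴ = 4.85 × 10⁻⁴, so Δρ ≈ 0.4966 kg m⁻³.
N² = (g/ρ₀)·Δρ/Δz = g·(Δρ/ρ₀)/Δz = 9.8 × 4.85 × 10⁻⁴ / 118 = 4.0280 × 10⁻⁵ s⁻².
N = √(4.0280 × 10⁻⁵) = 6.3467 × 10⁻³ rad s⁻¹ → T = 2π/N = 989.99 s ≈ 990 s.

990 s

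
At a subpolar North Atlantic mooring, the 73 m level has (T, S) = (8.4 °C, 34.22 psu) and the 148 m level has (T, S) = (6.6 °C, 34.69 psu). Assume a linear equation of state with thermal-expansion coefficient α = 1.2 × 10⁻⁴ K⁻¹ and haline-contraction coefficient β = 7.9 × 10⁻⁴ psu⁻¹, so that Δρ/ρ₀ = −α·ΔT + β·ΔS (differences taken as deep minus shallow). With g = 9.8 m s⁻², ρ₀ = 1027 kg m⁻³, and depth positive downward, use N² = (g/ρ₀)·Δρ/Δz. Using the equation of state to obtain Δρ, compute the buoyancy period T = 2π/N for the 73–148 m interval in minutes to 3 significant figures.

12.0 min

ΔT = -1.8 K, ΔS = +0.47 psu (deep − shallow).
Δρ/ρ₀ = −αΔT + βΔS = 2.16 × 10⁻⁴ + 3.713 × 10⁻⁴ = 5.873 × 10⁻⁴, so Δρ ≈ 0.6032 kg m⁻³.
N² = (g/ρ₀)·Δρ/Δz = g·(Δρ/ρ₀)/Δz = 9.8 × 5.873 × 10⁻⁴ / 75 = 7.6741 × 10⁻⁵ s⁻².
N = √(7.6741 × 10⁻⁵) = 8.7602 × 10⁻³ rad s⁻¹ → T = 2π/N = 717.24 s = 11.954 min ≈ 12.0 min.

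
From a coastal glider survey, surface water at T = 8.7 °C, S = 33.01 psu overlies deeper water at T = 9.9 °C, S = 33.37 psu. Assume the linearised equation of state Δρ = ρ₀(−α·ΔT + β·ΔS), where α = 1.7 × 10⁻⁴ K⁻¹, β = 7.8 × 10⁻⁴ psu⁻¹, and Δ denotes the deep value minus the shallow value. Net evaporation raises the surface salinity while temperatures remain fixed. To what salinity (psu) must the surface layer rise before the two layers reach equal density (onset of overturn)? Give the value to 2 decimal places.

33.11 psu

Neutral buoyancy requires −α(T_deep − T_surf) + β(S_deep − S_surf′) = 0.
S_surf′ = S_deep − (α/β)·ΔT = 33.37 − (1.7 × 10⁻⁴/7.8 × 10⁻⁴)·(+1.2) = 33.1085 psu.
Increase required: 33.1085 − 33.01 = 0.0985 psu.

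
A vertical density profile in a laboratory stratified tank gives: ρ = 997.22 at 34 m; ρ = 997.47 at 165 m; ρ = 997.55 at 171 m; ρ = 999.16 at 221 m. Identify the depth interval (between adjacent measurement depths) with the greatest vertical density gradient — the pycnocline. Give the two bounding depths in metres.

171–221 m

Compute the density gradient over each adjacent pair:
  34–165 m: Δρ/Δz = 0.25/131 = 1.9 × 10⁻³ kg m⁻⁴
  165–171 m: Δρ/Δz = 0.08/6 = 0.013 kg m⁻⁴
  171–221 m: Δρ/Δz = 1.61/50 = 0.032 kg m⁻⁴
The largest gradient is in the 171–221 m interval — the pycnocline.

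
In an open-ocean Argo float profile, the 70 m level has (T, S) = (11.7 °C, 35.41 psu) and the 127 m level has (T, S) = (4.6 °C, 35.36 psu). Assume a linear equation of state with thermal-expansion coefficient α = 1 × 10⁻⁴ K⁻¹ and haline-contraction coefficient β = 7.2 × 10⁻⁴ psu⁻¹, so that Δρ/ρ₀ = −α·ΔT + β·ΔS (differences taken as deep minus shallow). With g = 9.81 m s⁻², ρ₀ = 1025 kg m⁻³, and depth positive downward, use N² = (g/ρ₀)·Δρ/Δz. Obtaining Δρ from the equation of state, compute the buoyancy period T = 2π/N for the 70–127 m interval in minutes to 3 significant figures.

ΔT = -7.1 K, ΔS = -0.05 psu (deep − shallow).
Δρ/ρ₀ = −αΔT + βΔS = 7.10 × 10⁻⁴ − 3.60 × 10⁻⁵ = 6.74 × 10⁻⁴, so Δρ ≈ 0.6908 kg m⁻³.
N² = (g/ρ₀)·Δρ/Δz = g·(Δρ/ρ₀)/Δz = 9.81 × 6.74 × 10⁻⁴ / 57 = 1.1600 × 10⁻⁴ s⁻².
N = √(1.1600 × 10⁻⁴) = 0.010770 rad s⁻¹ → T = 2π/N = 583.40 s = 9.7233 min ≈ 9.72 min.

9.72 min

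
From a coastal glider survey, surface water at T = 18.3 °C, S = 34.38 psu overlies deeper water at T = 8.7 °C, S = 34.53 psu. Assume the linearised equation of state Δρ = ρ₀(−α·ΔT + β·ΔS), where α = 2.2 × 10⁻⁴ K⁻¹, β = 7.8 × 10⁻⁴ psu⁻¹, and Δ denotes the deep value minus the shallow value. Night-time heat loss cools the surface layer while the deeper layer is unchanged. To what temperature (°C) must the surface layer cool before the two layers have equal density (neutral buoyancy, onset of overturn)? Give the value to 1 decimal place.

Neutral buoyancy requires Δρ = 0, i.e. −α(T_deep − T_surf′) + β(S_deep − S_surf) = 0.
T_surf′ = T_deep − (β/α)·ΔS = 8.7 − (7.8 × 10⁻⁴/2.2 × 10⁻⁴)·(+0.15) = 8.168 °C.
Cooling required: 18.3 − (8.168) = 10.132 °C.

8.2 °C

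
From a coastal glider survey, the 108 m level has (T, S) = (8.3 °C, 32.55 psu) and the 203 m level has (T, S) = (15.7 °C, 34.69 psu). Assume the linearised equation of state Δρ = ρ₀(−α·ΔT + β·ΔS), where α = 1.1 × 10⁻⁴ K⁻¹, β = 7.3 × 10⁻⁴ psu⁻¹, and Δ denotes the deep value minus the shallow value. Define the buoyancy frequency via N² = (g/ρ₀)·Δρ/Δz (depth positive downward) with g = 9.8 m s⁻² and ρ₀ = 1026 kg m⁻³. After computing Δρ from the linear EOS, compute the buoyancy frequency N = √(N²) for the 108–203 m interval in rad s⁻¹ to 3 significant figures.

8.79 × 10⁻³ rad s⁻¹

ΔT = +7.4 K, ΔS = +2.14 psu (deep − shallow).
Δρ/ρ₀ = −αΔT + βΔS = -8.14 × 10⁻⁴ + 1.5622 × 10⁻³ = 7.482 × 10⁻⁴, so Δρ ≈ 0.7677 kg m⁻³.
N² = (g/ρ₀)·Δρ/Δz = g·(Δρ/ρ₀)/Δz = 9.8 × 7.482 × 10⁻⁴ / 95 = 7.7183 × 10⁻⁵ s⁻².
N = √(7.7183 × 10⁻⁵) = 8.7854 × 10⁻³ rad s⁻¹ ≈ 8.79 × 10⁻³ rad s⁻¹.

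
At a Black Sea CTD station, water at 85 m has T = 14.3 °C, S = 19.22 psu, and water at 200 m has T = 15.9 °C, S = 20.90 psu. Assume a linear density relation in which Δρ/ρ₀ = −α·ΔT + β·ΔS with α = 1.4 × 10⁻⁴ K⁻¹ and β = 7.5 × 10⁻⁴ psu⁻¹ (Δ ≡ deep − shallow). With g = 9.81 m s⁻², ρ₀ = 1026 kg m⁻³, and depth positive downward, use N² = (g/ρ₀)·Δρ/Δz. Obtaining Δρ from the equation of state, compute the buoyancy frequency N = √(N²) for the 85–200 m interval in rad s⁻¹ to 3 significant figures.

ΔT = +1.6 K, ΔS = +1.68 psu (deep − shallow).
Δρ/ρ₀ = −αΔT + βΔS = -2.24 × 10⁻⁴ + 1.26 × 10⁻³ = 1.036 × 10⁻³, so Δρ ≈ 1.063 kg m⁻³.
N² = (g/ρ₀)·Δρ/Δz = g·(Δρ/ρ₀)/Δz = 9.81 × 1.036 × 10⁻³ / 115 = 8.8375 × 10⁻⁵ s⁻².
N = √(8.8375 × 10⁻⁵) = 9.4008 × 10⁻³ rad s⁻¹ ≈ 9.40 × 10⁻³ rad s⁻¹.

9.40 × 10⁻³ rad s⁻¹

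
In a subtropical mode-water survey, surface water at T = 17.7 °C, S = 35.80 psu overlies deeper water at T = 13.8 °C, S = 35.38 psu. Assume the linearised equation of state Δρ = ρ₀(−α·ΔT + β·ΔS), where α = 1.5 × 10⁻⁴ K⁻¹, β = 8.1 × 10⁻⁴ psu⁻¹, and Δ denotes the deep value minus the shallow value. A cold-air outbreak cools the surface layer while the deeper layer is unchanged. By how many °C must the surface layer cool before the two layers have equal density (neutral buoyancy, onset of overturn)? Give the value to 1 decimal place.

1.6 °C

Neutral buoyancy requires Δρ = 0, i.e. −α(T_deep − T_surf′) + β(S_deep − S_surf) = 0.
T_surf′ = T_deep − (β/α)·ΔS = 13.8 − (8.1 × 10⁻⁴/1.5 × 10⁻⁴)·(-0.42) = 16.068 °C.
Cooling required: 17.7 − (16.068) = 1.632 °C.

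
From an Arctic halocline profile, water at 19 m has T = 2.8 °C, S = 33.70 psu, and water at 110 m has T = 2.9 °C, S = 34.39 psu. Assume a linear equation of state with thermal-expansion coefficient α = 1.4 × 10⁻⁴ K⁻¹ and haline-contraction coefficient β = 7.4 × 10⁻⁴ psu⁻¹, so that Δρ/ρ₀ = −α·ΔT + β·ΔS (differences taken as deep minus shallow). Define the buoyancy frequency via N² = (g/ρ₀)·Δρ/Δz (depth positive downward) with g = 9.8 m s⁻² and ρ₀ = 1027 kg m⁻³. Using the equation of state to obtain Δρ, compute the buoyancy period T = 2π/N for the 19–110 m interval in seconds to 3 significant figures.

ΔT = +0.1 K, ΔS = +0.69 psu (deep − shallow).
Δρ/ρ₀ = −αΔT + βΔS = -1.40 × 10⁻⁵ + 5.106 × 10⁻⁴ = 4.966 × 10⁻⁴, so Δρ ≈ 0.5100 kg m⁻³.
N² = (g/ρ₀)·Δρ/Δz = g·(Δρ/ρ₀)/Δz = 9.8 × 4.966 × 10⁻⁴ / 91 = 5.3480 × 10⁻⁵ s⁻².
N = √(5.3480 × 10⁻⁵) = 7.3130 × 10⁻³ rad s⁻¹ → T = 2π/N = 859.18 s ≈ 859 s.

859 s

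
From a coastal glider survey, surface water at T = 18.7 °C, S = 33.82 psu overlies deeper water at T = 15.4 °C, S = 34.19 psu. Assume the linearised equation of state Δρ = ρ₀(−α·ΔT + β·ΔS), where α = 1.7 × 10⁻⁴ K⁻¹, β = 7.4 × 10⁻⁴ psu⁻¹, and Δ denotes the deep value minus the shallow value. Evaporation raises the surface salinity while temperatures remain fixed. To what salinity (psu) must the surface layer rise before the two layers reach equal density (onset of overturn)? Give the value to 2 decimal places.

34.95 psu

Neutral buoyancy requires −α(T_deep − T_surf) + β(S_deep − S_surf′) = 0.
S_surf′ = S_deep − (α/β)·ΔT = 34.19 − (1.7 × 10⁻⁴/7.4 × 10⁻⁴)·(-3.3) = 34.9481 psu.
Increase required: 34.9481 − 33.82 = 1.1281 psu.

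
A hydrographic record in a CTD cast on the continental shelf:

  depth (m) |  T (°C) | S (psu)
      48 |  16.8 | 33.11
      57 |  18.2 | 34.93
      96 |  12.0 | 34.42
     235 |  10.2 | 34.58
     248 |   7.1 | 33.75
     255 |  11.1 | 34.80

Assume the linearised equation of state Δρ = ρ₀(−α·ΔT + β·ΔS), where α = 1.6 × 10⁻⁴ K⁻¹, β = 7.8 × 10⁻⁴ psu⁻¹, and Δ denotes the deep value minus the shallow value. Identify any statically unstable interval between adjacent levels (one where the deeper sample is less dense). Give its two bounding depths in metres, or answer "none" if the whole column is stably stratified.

235–248 m

Evaluate Δρ/ρ₀ = −αΔT + βΔS across each adjacent pair:
  48–57 m: −αΔT+βΔS = −(1.6 × 10⁻⁴)(+1.4)+(7.8 × 10⁻⁴)(+1.82) = 1.2 × 10⁻³ → stable
  57–96 m: −αΔT+βΔS = −(1.6 × 10⁻⁴)(-6.2)+(7.8 × 10⁻⁴)(-0.51) = 5.9 × 10⁻⁴ → stable
  96–235 m: −αΔT+βΔS = −(1.6 × 10⁻⁴)(-1.8)+(7.8 × 10⁻⁴)(+0.16) = 4.1 × 10⁻⁴ → stable
  235–248 m: −αΔT+βΔS = −(1.6 × 10⁻⁴)(-3.1)+(7.8 × 10⁻⁴)(-0.83) = -1.5 × 10⁻⁴ → UNSTABLE
  248–255 m: −αΔT+βΔS = −(1.6 × 10⁻⁴)(+4.0)+(7.8 × 10⁻⁴)(+1.05) = 1.8 × 10⁻⁴ → stable
The 235–248 m interval has Δρ < 0: lighter water underlies denser water.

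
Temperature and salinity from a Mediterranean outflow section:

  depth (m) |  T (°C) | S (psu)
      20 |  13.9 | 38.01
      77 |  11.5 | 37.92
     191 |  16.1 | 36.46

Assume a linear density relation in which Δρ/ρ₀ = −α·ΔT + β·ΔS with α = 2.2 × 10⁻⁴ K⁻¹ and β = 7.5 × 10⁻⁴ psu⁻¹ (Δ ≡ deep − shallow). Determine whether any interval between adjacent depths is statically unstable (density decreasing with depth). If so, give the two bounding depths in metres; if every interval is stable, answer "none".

Evaluate Δρ/ρ₀ = −αΔT + βΔS across each adjacent pair:
  20–77 m: −αΔT+βΔS = −(2.2 × 10⁻⁴)(-2.4)+(7.5 × 10⁻⁴)(-0.09) = 4.6 × 10⁻⁴ → stable
  77–191 m: −αΔT+βΔS = −(2.2 × 10⁻⁴)(+4.6)+(7.5 × 10⁻⁴)(-1.46) = -2.1 × 10⁻³ → UNSTABLE
The 77–191 m interval has Δρ < 0: lighter water underlies denser water.

77–191 m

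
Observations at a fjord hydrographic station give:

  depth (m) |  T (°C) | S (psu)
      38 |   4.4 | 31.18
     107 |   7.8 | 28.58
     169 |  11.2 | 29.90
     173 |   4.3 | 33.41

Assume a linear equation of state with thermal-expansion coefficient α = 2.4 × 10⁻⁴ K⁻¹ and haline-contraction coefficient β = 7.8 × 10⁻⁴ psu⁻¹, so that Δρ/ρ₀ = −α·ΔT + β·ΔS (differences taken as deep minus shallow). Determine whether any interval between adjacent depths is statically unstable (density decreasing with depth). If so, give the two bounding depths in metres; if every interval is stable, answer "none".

Evaluate Δρ/ρ₀ = −αΔT + βΔS across each adjacent pair:
  38–107 m: −αΔT+βΔS = −(2.4 × 10⁻⁴)(+3.4)+(7.8 × 10⁻⁴)(-2.60) = -2.8 × 10⁻³ → UNSTABLE
  107–169 m: −αΔT+βΔS = −(2.4 × 10⁻⁴)(+3.4)+(7.8 × 10⁻⁴)(+1.32) = 2.1 × 10⁻⁴ → stable
  169–173 m: −αΔT+βΔS = −(2.4 × 10⁻⁴)(-6.9)+(7.8 × 10⁻⁴)(+3.51) = 4.4 × 10⁻³ → stable
The 38–107 m interval has Δρ < 0: lighter water underlies denser water.

38–107 m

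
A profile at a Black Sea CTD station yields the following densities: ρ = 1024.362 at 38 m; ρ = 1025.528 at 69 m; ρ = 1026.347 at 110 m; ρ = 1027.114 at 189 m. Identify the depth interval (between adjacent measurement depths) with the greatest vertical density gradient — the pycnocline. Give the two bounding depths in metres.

Compute the density gradient over each adjacent pair:
  38–69 m: Δρ/Δz = 1.166/31 = 0.038 kg m⁻⁴
  69–110 m: Δρ/Δz = 0.819/41 = 0.020 kg m⁻⁴
  110–189 m: Δρ/Δz = 0.767/79 = 9.7 × 10⁻³ kg m⁻⁴
The largest gradient is in the 38–69 m interval — the pycnocline.

38–69 m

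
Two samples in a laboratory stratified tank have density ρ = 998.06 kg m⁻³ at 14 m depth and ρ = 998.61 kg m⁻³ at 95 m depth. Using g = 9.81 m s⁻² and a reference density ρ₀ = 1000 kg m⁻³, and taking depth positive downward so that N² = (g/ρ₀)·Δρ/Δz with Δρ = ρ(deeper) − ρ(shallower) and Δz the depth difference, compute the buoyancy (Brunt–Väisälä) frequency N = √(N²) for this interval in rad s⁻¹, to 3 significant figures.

Δρ = 998.61 − 998.06 = 0.55 kg m⁻³ over Δz = 95 − 14 = 81 m.
N² = (9.81/1000) × (0.55/81) = 6.6611 × 10⁻⁵ s⁻².
N = √(6.6611 × 10⁻⁵) = 8.1616 × 10⁻³ rad s⁻¹ ≈ 8.16 × 10⁻³ rad s⁻¹.

8.16 × 10⁻³ rad s⁻¹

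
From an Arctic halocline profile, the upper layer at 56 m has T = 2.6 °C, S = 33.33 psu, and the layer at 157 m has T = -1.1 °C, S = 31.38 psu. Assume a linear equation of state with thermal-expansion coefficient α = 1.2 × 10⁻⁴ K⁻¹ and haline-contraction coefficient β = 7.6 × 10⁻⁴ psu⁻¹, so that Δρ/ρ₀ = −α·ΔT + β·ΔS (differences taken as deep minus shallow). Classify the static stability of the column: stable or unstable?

unstable

ΔT = -1.1 − 2.6 = -3.7 K and ΔS = 31.38 − 33.33 = -1.95 psu (deep − shallow).
−αΔT = 4.44 × 10⁻⁴; βΔS = -1.482 × 10⁻³; sum Δρ/ρ₀ = -1.038 × 10⁻³.
Δρ/ρ₀ < 0, so Δρ < 0: deeper water is lighter → statically unstable; the column would overturn.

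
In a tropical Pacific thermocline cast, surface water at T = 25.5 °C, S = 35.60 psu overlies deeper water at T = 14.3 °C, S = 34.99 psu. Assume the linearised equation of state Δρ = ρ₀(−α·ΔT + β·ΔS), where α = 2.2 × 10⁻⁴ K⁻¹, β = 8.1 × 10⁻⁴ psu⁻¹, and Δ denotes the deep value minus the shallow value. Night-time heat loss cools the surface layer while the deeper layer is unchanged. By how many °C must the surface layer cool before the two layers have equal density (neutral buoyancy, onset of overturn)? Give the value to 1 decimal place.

9.0 °C

Neutral buoyancy requires Δρ = 0, i.e. −α(T_deep − T_surf′) + β(S_deep − S_surf) = 0.
T_surf′ = T_deep − (β/α)·ΔS = 14.3 − (8.1 × 10⁻⁴/2.2 × 10⁻⁴)·(-0.61) = 16.546 °C.
Cooling required: 25.5 − (16.546) = 8.954 °C.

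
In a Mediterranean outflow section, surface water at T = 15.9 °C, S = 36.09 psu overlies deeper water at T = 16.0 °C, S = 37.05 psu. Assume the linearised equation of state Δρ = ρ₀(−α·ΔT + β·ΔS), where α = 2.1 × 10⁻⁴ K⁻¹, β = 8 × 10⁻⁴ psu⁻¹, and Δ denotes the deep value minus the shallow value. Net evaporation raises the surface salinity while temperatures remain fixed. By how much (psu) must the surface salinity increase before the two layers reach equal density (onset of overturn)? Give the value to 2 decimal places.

Neutral buoyancy requires −α(T_deep − T_surf) + β(S_deep − S_surf′) = 0.
S_surf′ = S_deep − (α/β)·ΔT = 37.05 − (2.1 × 10⁻⁴/8 × 10⁻⁴)·(+0.1) = 37.0237 psu.
Increase required: 37.0237 − 36.09 = 0.9337 psu.

0.93 psu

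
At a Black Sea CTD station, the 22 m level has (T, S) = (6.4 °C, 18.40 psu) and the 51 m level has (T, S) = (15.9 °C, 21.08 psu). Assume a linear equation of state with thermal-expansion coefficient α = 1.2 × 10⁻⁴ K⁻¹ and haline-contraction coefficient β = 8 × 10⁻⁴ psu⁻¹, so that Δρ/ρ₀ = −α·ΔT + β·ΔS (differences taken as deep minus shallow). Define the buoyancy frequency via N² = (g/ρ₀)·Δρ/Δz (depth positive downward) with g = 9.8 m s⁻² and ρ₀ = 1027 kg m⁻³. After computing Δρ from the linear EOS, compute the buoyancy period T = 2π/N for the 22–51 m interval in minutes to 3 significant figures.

ΔT = +9.5 K, ΔS = +2.68 psu (deep − shallow).
Δρ/ρ₀ = −αΔT + βΔS = -1.14 × 10⁻³ + 2.144 × 10⁻³ = 1.004 × 10⁻³, so Δρ ≈ 1.031 kg m⁻³.
N² = (g/ρ₀)·Δρ/Δz = g·(Δρ/ρ₀)/Δz = 9.8 × 1.004 × 10⁻³ / 29 = 3.3928 × 10⁻⁴ s⁻².
N = √(3.3928 × 10⁻⁴) = 0.018420 rad s⁻¹ → T = 2π/N = 341.11 s = 5.6852 min ≈ 5.69 min.

5.69 min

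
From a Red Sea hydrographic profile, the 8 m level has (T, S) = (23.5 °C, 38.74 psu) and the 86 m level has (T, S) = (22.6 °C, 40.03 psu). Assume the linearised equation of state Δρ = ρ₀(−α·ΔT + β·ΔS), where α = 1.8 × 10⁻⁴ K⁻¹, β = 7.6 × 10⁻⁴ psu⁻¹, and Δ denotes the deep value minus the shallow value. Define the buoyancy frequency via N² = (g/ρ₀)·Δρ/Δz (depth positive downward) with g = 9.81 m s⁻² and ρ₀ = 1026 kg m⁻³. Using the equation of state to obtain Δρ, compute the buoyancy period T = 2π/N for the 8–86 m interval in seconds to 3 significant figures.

ΔT = -0.9 K, ΔS = +1.29 psu (deep − shallow).
Δρ/ρ₀ = −αΔT + βΔS = 1.62 × 10⁻⁴ + 9.804 × 10⁻⁴ = 1.1424 × 10⁻³, so Δρ ≈ 1.172 kg m⁻³.
N² = (g/ρ₀)·Δρ/Δz = g·(Δρ/ρ₀)/Δz = 9.81 × 1.1424 × 10⁻³ / 78 = 1.4368 × 10⁻⁴ s⁻².
N = √(1.4368 × 10⁻⁴) = 0.011987 rad s⁻¹ → T = 2π/N = 524.17 s ≈ 524 s.

524 s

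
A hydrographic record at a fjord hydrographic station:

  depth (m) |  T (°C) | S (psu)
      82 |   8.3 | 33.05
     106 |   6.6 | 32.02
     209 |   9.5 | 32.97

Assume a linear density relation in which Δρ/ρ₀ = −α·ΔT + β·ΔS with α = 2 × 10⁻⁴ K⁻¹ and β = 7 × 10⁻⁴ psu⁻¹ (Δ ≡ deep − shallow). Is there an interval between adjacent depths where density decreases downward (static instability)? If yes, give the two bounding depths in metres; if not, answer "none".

Evaluate Δρ/ρ₀ = −αΔT + βΔS across each adjacent pair:
  82–106 m: −αΔT+βΔS = −(2 × 10⁻⁴)(-1.7)+(7 × 10⁻⁴)(-1.03) = -3.8 × 10⁻⁴ → UNSTABLE
  106–209 m: −αΔT+βΔS = −(2 × 10⁻⁴)(+2.9)+(7 × 10⁻⁴)(+0.95) = 8.5 × 10⁻⁵ → stable
The 82–106 m interval has Δρ < 0: lighter water underlies denser water.

82–106 m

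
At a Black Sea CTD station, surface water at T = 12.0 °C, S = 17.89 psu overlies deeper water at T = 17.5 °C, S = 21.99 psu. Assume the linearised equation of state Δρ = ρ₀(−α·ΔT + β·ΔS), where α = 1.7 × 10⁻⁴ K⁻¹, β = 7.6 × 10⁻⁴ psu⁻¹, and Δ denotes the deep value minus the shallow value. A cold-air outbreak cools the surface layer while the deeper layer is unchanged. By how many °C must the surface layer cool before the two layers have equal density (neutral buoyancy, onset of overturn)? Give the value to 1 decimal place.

12.8 °C

Neutral buoyancy requires Δρ = 0, i.e. −α(T_deep − T_surf′) + β(S_deep − S_surf) = 0.
T_surf′ = T_deep − (β/α)·ΔS = 17.5 − (7.6 × 10⁻⁴/1.7 × 10⁻⁴)·(+4.10) = -0.829 °C.
Cooling required: 12.0 − (-0.829) = 12.829 °C.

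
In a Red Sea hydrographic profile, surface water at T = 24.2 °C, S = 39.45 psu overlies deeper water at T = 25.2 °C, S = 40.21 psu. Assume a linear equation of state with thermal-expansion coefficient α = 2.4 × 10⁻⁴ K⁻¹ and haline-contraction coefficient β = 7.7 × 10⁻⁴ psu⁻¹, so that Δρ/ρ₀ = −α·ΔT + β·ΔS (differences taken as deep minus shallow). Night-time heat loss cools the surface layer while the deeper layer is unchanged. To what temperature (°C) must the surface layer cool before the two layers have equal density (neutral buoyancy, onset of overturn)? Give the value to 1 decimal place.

22.8 °C

Neutral buoyancy requires Δρ = 0, i.e. −α(T_deep − T_surf′) + β(S_deep − S_surf) = 0.
T_surf′ = T_deep − (β/α)·ΔS = 25.2 − (7.7 × 10⁻⁴/2.4 × 10⁻⁴)·(+0.76) = 22.762 °C.
Cooling required: 24.2 − (22.762) = 1.438 °C.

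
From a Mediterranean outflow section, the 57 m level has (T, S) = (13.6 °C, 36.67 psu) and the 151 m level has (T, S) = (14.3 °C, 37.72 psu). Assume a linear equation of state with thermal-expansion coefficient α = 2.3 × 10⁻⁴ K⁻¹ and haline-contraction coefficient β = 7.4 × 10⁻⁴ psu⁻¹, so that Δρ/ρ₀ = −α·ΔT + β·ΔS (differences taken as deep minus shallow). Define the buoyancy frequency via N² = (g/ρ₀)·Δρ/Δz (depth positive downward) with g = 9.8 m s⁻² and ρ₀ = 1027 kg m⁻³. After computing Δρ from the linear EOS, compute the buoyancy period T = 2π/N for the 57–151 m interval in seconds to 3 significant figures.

784 s

ΔT = +0.7 K, ΔS = +1.05 psu (deep − shallow).
Δρ/ρ₀ = −αΔT + βΔS = -1.61 × 10⁻⁴ + 7.77 × 10⁻⁴ = 6.16 × 10⁻⁴, so Δρ ≈ 0.6326 kg m⁻³.
N² = (g/ρ₀)·Δρ/Δz = g·(Δρ/ρ₀)/Δz = 9.8 × 6.16 × 10⁻⁴ / 94 = 6.4221 × 10⁻⁵ s⁻².
N = √(6.4221 × 10⁻⁵) = 8.0138 × 10⁻³ rad s⁻¹ → T = 2π/N = 784.05 s ≈ 784 s.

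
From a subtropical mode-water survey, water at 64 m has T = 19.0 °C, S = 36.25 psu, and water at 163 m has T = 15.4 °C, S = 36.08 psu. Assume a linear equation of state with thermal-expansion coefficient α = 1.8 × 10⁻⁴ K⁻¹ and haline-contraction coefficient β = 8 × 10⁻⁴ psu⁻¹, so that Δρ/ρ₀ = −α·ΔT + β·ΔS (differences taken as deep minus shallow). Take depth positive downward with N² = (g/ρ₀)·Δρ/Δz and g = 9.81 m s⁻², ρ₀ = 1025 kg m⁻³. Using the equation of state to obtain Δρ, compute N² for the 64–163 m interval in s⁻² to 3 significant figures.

ΔT = -3.6 K, ΔS = -0.17 psu (deep − shallow).
Δρ/ρ₀ = −αΔT + βΔS = 6.48 × 10⁻⁴ − 1.36 × 10⁻⁴ = 5.12 × 10⁻⁴, so Δρ ≈ 0.5248 kg m⁻³.
N² = (g/ρ₀)·Δρ/Δz = g·(Δρ/ρ₀)/Δz = 9.81 × 5.12 × 10⁻⁴ / 99 = 5.0735 × 10⁻⁵ s⁻² ≈ 5.07 × 10⁻⁵ s⁻².

5.07 × 10⁻⁵ s⁻²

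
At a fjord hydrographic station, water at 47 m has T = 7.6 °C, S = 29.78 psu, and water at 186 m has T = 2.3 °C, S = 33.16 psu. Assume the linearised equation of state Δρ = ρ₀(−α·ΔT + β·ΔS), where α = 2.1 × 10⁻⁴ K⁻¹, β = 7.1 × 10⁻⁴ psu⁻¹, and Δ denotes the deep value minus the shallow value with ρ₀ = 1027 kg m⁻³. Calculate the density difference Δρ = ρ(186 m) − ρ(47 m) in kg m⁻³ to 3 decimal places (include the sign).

+3.608 kg m⁻³

ΔT = -5.3 K, ΔS = +3.38 psu (deep − shallow).
Δρ/ρ₀ = −(2.1 × 10⁻⁴)(-5.3) + (7.1 × 10⁻⁴)(+3.38) = 3.5128 × 10⁻³.
Δρ = 1027 × (3.5128 × 10⁻³) = +3.608 kg m⁻³.
Positive Δρ: denser below, stable.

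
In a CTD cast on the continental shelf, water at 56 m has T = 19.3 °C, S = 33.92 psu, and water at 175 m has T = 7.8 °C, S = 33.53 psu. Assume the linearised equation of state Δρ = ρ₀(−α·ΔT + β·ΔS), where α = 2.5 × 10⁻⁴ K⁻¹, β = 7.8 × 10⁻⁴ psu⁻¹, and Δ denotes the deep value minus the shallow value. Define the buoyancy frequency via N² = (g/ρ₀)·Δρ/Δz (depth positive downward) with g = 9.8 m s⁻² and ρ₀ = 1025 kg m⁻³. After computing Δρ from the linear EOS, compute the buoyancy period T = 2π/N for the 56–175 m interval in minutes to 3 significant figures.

ΔT = -11.5 K, ΔS = -0.39 psu (deep − shallow).
Δρ/ρ₀ = −αΔT + βΔS = 2.875 × 10⁻³ − 3.042 × 10⁻⁴ = 2.5708 × 10⁻³, so Δρ ≈ 2.635 kg m⁻³.
N² = (g/ρ₀)·Δρ/Δz = g·(Δρ/ρ₀)/Δz = 9.8 × 2.5708 × 10⁻³ / 119 = 2.1171 × 10⁻⁴ s⁻².
N = √(2.1171 × 10⁻⁴) = 0.014550 rad s⁻¹ → T = 2π/N = 431.83 s = 7.1972 min ≈ 7.20 min.

7.20 min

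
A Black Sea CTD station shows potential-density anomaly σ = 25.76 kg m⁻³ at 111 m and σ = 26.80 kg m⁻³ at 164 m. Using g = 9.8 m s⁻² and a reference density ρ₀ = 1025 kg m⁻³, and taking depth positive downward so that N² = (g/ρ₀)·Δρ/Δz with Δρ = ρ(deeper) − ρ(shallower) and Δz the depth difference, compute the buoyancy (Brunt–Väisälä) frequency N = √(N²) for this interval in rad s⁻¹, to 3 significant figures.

Δρ = 1026.80 − 1025.76 = 1.04 kg m⁻³ over Δz = 164 − 111 = 53 m.
N² = (9.8/1025) × (1.04/53) = 1.8761 × 10⁻⁴ s⁻².
N = √(1.8761 × 10⁻⁴) = 0.013697 rad s⁻¹ ≈ 0.0137 rad s⁻¹.

0.0137 rad s⁻¹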